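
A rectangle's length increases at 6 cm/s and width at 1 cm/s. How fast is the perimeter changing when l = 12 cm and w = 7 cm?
14 cm/s

P = 2(l + w)
dP/dt = 2(dl/dt + dw/dt) = 2(6 + 1) = 14 cm/s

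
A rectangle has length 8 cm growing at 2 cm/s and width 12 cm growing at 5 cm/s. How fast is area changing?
64 cm²/s

A = lw
dA/dt = w·dl/dt + l·dw/dt = 12·2 + 8·5 = 64 cm²/s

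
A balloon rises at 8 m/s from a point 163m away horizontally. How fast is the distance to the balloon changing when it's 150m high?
1200√49069/49069 ≈ 5.417 m/s

z² = 163² + y²
z = √(163² + 150²) = √49069
dz/dt = y/z · dy/dt = 150/√49069 · 8 = 1200√49069/49069 ≈ 5.417 m/s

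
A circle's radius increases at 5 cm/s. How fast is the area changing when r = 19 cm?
190π cm²/s

A = πr²
dA/dt = 2πr · dr/dt = 2π(19)(5) = 190π cm²/s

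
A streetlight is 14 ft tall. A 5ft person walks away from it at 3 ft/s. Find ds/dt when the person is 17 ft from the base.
5/3 ft/s

By similar triangles: 14/(x+s) = 5/s
Solving: s = 5x/9
ds/dt = 5/9 · dx/dt = 5/9 · 3 = 5/3 ft/s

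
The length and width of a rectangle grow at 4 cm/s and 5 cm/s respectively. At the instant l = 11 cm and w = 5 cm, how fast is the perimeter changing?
18 cm/s

P = 2(l + w)
dP/dt = 2(dl/dt + dw/dt) = 2(4 + 5) = 18 cm/s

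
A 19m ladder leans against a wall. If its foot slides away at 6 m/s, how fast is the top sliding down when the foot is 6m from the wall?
36√13/65 ≈ 1.997 m/s

x² + y² = 19²
2x·dx/dt + 2y·dy/dt = 0
dy/dt = -x/y · dx/dt = -6/(5√13) · 6 = -36√13/65 m/s
The top is descending at 36√13/65 ≈ 1.997 m/s.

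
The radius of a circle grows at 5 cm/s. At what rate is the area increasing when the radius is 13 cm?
130π cm²/s

A = πr²
dA/dt = 2πr · dr/dt = 2π(13)(5) = 130π cm²/s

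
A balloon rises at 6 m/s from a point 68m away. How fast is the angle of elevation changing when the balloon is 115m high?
0.022858 rad/s

tan(θ) = y/68
sec²(θ) · dθ/dt = (1/68) · dy/dt
dθ/dt = cos²(θ)/68 · 6 = 68/(68² + 115²) · 6
dθ/dt = 0.022858 rad/s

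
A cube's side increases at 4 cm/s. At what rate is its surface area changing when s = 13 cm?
624 cm²/s

A = 6s²
dA/dt = 12s · ds/dt = 12·13·4 = 624 cm²/s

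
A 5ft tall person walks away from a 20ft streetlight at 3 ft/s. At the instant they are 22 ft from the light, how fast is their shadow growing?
1 ft/s

By similar triangles: 20/(x+s) = 5/s
Solving: s = 5x/15
ds/dt = 5/15 · dx/dt = 1/3 · 3 = 1 ft/s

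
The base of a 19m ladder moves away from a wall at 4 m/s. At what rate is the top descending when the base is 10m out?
40√29/87 ≈ 2.476 m/s

x² + y² = 19²
2x·dx/dt + 2y·dy/dt = 0
dy/dt = -x/y · dx/dt = -10/(3√29) · 4 = -40√29/87 m/s
The top is descending at 40√29/87 ≈ 2.476 m/s.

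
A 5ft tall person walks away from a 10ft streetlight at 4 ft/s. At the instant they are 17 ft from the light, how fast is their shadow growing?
4 ft/s

By similar triangles: 10/(x+s) = 5/s
Solving: s = 5x/5
ds/dt = 5/5 · dx/dt = 1 · 4 = 4 ft/s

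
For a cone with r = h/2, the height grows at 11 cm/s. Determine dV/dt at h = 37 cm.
15059π/4 cm³/s

V = (1/3)π(h/2)²h = πh³/12
dV/dt = πh²/4 · 11
At h = 37: dV/dt = 15059π/4 cm³/s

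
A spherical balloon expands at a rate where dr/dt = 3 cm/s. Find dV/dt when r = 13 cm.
2028π cm³/s

V = (4/3)πr³
dV/dt = dV/dr · dr/dt = 4πr² · 3
At r = 13: dV/dt = 2028π cm³/s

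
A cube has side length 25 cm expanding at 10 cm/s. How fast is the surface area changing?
3000 cm²/s

A = 6s²
dA/dt = 12s · ds/dt = 12·25·10 = 3000 cm²/s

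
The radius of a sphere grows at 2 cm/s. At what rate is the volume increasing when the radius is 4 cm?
128π cm³/s

V = (4/3)πr³
dV/dt = dV/dr · dr/dt = 4πr² · 2
At r = 4: dV/dt = 128π cm³/s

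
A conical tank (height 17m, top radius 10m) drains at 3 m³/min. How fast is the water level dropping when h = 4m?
867/(1600π) ≈ 0.1725 m/min

r/h = 10/17, so r = (10/17)h
V = (1/3)πr²h = (1/3)π((10/17)h)²h = (100/867)πh³
dV/dh = (100/289)πh²
dh/dt = (dV/dt)/(dV/dh) = -3/((100/289)π·4²) = -867/(1600π) m/min
The level is dropping at 867/(1600π) ≈ 0.1725 m/min.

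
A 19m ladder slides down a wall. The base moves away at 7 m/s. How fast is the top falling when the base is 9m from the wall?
9√70/20 ≈ 3.765 m/s

x² + y² = 19²
2x·dx/dt + 2y·dy/dt = 0
dy/dt = -x/y · dx/dt = -9/(2√70) · 7 = -9√70/20 m/s
The top is descending at 9√70/20 ≈ 3.765 m/s.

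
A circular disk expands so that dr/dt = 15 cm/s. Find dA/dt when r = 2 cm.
60π cm²/s

A = πr²
dA/dt = 2πr · dr/dt = 2π(2)(15) = 60π cm²/s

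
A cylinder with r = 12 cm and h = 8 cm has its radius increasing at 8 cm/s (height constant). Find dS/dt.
512π cm²/s

S = 2πrh + 2πr² (lateral + bases)
dS/dt = (2πh + 4πr)·dr/dt = (2π·8 + 4π·12)·8
= 512π cm²/s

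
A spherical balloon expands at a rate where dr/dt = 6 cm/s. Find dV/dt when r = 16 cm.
6144π cm³/s

V = (4/3)πr³
dV/dt = dV/dr · dr/dt = 4πr² · 6
At r = 16: dV/dt = 6144π cm³/s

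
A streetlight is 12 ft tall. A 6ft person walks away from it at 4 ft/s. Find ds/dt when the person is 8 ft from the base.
4 ft/s

By similar triangles: 12/(x+s) = 6/s
Solving: s = 6x/6
ds/dt = 6/6 · dx/dt = 1 · 4 = 4 ft/s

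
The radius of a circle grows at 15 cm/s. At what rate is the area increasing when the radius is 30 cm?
900π cm²/s

A = πr²
dA/dt = 2πr · dr/dt = 2π(30)(15) = 900π cm²/s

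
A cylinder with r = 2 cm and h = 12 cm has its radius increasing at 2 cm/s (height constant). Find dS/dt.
64π cm²/s

S = 2πrh + 2πr² (lateral + bases)
dS/dt = (2πh + 4πr)·dr/dt = (2π·12 + 4π·2)·2
= 64π cm²/s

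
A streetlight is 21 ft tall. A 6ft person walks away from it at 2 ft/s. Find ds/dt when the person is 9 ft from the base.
4/5 ft/s

By similar triangles: 21/(x+s) = 6/s
Solving: s = 6x/15
ds/dt = 6/15 · dx/dt = 2/5 · 2 = 4/5 ft/s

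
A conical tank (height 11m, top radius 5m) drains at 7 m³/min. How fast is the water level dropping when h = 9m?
847/(2025π) ≈ 0.1331 m/min

r/h = 5/11, so r = (5/11)h
V = (1/3)πr²h = (1/3)π((5/11)h)²h = (25/363)πh³
dV/dh = (25/121)πh²
dh/dt = (dV/dt)/(dV/dh) = -7/((25/121)π·9²) = -847/(2025π) m/min
The level is dropping at 847/(2025π) ≈ 0.1331 m/min.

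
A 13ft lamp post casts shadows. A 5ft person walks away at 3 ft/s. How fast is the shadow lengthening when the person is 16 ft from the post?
15/8 ft/s

By similar triangles: 13/(x+s) = 5/s
Solving: s = 5x/8
ds/dt = 5/8 · dx/dt = 5/8 · 3 = 15/8 ft/s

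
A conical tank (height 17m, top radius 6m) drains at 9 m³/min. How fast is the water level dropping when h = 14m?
289/(784π) ≈ 0.1173 m/min

r/h = 6/17, so r = (6/17)h
V = (1/3)πr²h = (1/3)π((6/17)h)²h = (12/289)πh³
dV/dh = (36/289)πh²
dh/dt = (dV/dt)/(dV/dh) = -9/((36/289)π·14²) = -289/(784π) m/min
The level is dropping at 289/(784π) ≈ 0.1173 m/min.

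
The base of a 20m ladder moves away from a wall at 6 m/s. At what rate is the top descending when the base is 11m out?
22√31/31 ≈ 3.951 m/s

x² + y² = 20²
2x·dx/dt + 2y·dy/dt = 0
dy/dt = -x/y · dx/dt = -11/(3√31) · 6 = -22√31/31 m/s
The top is descending at 22√31/31 ≈ 3.951 m/s.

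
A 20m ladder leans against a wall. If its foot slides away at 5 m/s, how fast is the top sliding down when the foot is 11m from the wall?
55√31/93 ≈ 3.293 m/s

x² + y² = 20²
2x·dx/dt + 2y·dy/dt = 0
dy/dt = -x/y · dx/dt = -11/(3√31) · 5 = -55√31/93 m/s
The top is descending at 55√31/93 ≈ 3.293 m/s.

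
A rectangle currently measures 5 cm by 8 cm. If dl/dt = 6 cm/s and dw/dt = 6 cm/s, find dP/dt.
24 cm/s

P = 2(l + w)
dP/dt = 2(dl/dt + dw/dt) = 2(6 + 6) = 24 cm/s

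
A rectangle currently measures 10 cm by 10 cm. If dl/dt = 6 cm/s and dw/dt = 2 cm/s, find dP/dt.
16 cm/s

P = 2(l + w)
dP/dt = 2(dl/dt + dw/dt) = 2(6 + 2) = 16 cm/s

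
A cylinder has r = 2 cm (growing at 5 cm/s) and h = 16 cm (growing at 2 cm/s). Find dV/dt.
328π cm³/s

V = πr²h
dV/dt = 2πrh·dr/dt + πr²·dh/dt
= 2π(2)(16)(5) + π(2)²(2)
= 328π cm³/s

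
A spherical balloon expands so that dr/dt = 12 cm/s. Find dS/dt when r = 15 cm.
1440π cm²/s

S = 4πr²
dS/dt = dS/dr · dr/dt = 8πr · 12
At r = 15: dS/dt = 1440π cm²/s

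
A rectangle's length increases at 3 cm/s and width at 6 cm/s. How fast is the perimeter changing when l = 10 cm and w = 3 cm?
18 cm/s

P = 2(l + w)
dP/dt = 2(dl/dt + dw/dt) = 2(3 + 6) = 18 cm/s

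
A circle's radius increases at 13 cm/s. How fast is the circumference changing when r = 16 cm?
26π cm/s

C = 2πr
dC/dt = 2π · dr/dt = 2π · 13 = 26π cm/s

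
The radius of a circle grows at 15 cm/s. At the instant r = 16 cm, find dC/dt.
30π cm/s

C = 2πr
dC/dt = 2π · dr/dt = 2π · 15 = 30π cm/s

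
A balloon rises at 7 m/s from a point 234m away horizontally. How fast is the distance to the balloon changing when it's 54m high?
21√178/178 ≈ 1.574 m/s

z² = 234² + y²
z = √(234² + 54²) = 18√178
dz/dt = y/z · dy/dt = 54/(18√178) · 7 = 21√178/178 ≈ 1.574 m/s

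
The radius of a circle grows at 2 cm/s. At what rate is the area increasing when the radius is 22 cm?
88π cm²/s

A = πr²
dA/dt = 2πr · dr/dt = 2π(22)(2) = 88π cm²/s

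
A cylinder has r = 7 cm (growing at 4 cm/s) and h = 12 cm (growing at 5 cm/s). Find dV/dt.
917π cm³/s

V = πr²h
dV/dt = 2πrh·dr/dt + πr²·dh/dt
= 2π(7)(12)(4) + π(7)²(5)
= 917π cm³/s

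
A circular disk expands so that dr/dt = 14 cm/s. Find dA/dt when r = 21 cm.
588π cm²/s

A = πr²
dA/dt = 2πr · dr/dt = 2π(21)(14) = 588π cm²/s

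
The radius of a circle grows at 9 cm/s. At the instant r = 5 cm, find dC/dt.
18π cm/s

C = 2πr
dC/dt = 2π · dr/dt = 2π · 9 = 18π cm/s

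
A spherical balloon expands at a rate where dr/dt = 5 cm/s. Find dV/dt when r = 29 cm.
16820π cm³/s

V = (4/3)πr³
dV/dt = dV/dr · dr/dt = 4πr² · 5
At r = 29: dV/dt = 16820π cm³/s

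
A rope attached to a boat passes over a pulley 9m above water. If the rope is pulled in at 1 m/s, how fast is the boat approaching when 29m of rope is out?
29√190/380 ≈ 1.052 m/s

rope² = x² + 9²
x = √(29² - 9²) = 2√190
dx/dt = (rope/x) · d(rope)/dt = (29/(2√190)) · (-1) = -29√190/380 m/s
The boat approaches at 29√190/380 ≈ 1.052 m/s.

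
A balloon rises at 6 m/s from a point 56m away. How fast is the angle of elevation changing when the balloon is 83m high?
0.033516 rad/s

tan(θ) = y/56
sec²(θ) · dθ/dt = (1/56) · dy/dt
dθ/dt = cos²(θ)/56 · 6 = 56/(56² + 83²) · 6
dθ/dt = 0.033516 rad/s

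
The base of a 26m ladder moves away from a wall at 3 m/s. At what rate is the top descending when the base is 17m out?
17√43/43 ≈ 2.592 m/s

x² + y² = 26²
2x·dx/dt + 2y·dy/dt = 0
dy/dt = -x/y · dx/dt = -17/(3√43) · 3 = -17√43/43 m/s
The top is descending at 17√43/43 ≈ 2.592 m/s.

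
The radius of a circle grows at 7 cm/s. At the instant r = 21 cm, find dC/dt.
14π cm/s

C = 2πr
dC/dt = 2π · dr/dt = 2π · 7 = 14π cm/s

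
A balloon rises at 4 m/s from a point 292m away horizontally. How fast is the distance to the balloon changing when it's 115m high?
460√98489/98489 ≈ 1.466 m/s

z² = 292² + y²
z = √(292² + 115²) = √98489
dz/dt = y/z · dy/dt = 115/√98489 · 4 = 460√98489/98489 ≈ 1.466 m/s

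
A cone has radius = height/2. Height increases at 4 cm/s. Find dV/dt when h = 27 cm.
729π cm³/s

V = (1/3)π(h/2)²h = πh³/12
dV/dt = πh²/4 · 4
At h = 27: dV/dt = 729π cm³/s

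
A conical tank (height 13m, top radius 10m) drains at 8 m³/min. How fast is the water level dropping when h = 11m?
338/(3025π) ≈ 0.03557 m/min

r/h = 10/13, so r = (10/13)h
V = (1/3)πr²h = (1/3)π((10/13)h)²h = (100/507)πh³
dV/dh = (100/169)πh²
dh/dt = (dV/dt)/(dV/dh) = -8/((100/169)π·11²) = -338/(3025π) m/min
The level is dropping at 338/(3025π) ≈ 0.03557 m/min.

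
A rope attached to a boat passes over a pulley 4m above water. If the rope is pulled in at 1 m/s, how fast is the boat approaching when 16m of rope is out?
4√15/15 ≈ 1.033 m/s

rope² = x² + 4²
x = √(16² - 4²) = 4√15
dx/dt = (rope/x) · d(rope)/dt = (16/(4√15)) · (-1) = -4√15/15 m/s
The boat approaches at 4√15/15 ≈ 1.033 m/s.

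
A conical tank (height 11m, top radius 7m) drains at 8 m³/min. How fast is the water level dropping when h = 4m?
121/(98π) ≈ 0.393 m/min

r/h = 7/11, so r = (7/11)h
V = (1/3)πr²h = (1/3)π((7/11)h)²h = (49/363)πh³
dV/dh = (49/121)πh²
dh/dt = (dV/dt)/(dV/dh) = -8/((49/121)π·4²) = -121/(98π) m/min
The level is dropping at 121/(98π) ≈ 0.393 m/min.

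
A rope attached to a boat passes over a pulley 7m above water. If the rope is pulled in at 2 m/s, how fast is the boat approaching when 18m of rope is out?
36√11/55 ≈ 2.171 m/s

rope² = x² + 7²
x = √(18² - 7²) = 5√11
dx/dt = (rope/x) · d(rope)/dt = (18/(5√11)) · (-2) = -36√11/55 m/s
The boat approaches at 36√11/55 ≈ 2.171 m/s.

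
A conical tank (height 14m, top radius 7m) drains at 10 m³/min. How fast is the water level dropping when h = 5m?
8/(5π) ≈ 0.5093 m/min

r/h = 7/14, so r = (1/2)h
V = (1/3)πr²h = (1/3)π((1/2)h)²h = (1/12)πh³
dV/dh = (1/4)πh²
dh/dt = (dV/dt)/(dV/dh) = -10/((1/4)π·5²) = -8/(5π) m/min
The level is dropping at 8/(5π) ≈ 0.5093 m/min.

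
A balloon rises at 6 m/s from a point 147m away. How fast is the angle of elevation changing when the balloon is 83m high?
0.03095 rad/s

tan(θ) = y/147
sec²(θ) · dθ/dt = (1/147) · dy/dt
dθ/dt = cos²(θ)/147 · 6 = 147/(147² + 83²) · 6
dθ/dt = 0.03095 rad/s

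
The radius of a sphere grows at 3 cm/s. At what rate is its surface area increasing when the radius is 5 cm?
120π cm²/s

S = 4πr²
dS/dt = dS/dr · dr/dt = 8πr · 3
At r = 5: dS/dt = 120π cm²/s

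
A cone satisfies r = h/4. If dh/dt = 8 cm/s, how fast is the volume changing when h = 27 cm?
729π/2 cm³/s

V = (1/3)π(h/4)²h = πh³/48
dV/dt = πh²/16 · 8
At h = 27: dV/dt = 729π/2 cm³/s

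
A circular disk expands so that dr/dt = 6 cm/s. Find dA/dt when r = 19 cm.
228π cm²/s

A = πr²
dA/dt = 2πr · dr/dt = 2π(19)(6) = 228π cm²/s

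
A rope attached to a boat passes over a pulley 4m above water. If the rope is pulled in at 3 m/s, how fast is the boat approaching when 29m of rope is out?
29√33/55 ≈ 3.029 m/s

rope² = x² + 4²
x = √(29² - 4²) = 5√33
dx/dt = (rope/x) · d(rope)/dt = (29/(5√33)) · (-3) = -29√33/55 m/s
The boat approaches at 29√33/55 ≈ 3.029 m/s.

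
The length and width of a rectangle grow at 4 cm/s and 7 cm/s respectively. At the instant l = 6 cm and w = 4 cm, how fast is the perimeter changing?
22 cm/s

P = 2(l + w)
dP/dt = 2(dl/dt + dw/dt) = 2(4 + 7) = 22 cm/s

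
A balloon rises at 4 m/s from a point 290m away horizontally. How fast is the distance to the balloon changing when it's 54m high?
54√21754/10877 ≈ 0.7322 m/s

z² = 290² + y²
z = √(290² + 54²) = 2√21754
dz/dt = y/z · dy/dt = 54/(2√21754) · 4 = 54√21754/10877 ≈ 0.7322 m/s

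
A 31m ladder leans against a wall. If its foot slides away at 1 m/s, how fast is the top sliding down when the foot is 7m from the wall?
7√57/228 ≈ 0.2318 m/s

x² + y² = 31²
2x·dx/dt + 2y·dy/dt = 0
dy/dt = -x/y · dx/dt = -7/(4√57) · 1 = -7√57/228 m/s
The top is descending at 7√57/228 ≈ 0.2318 m/s.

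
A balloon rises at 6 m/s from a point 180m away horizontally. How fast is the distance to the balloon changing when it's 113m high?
678√45169/45169 ≈ 3.19 m/s

z² = 180² + y²
z = √(180² + 113²) = √45169
dz/dt = y/z · dy/dt = 113/√45169 · 6 = 678√45169/45169 ≈ 3.19 m/s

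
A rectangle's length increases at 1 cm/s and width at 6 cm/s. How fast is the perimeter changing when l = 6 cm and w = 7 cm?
14 cm/s

P = 2(l + w)
dP/dt = 2(dl/dt + dw/dt) = 2(1 + 6) = 14 cm/s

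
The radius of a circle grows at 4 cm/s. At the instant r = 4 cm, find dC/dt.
8π cm/s

C = 2πr
dC/dt = 2π · dr/dt = 2π · 4 = 8π cm/s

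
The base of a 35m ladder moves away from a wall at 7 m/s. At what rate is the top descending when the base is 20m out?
28√33/33 ≈ 4.874 m/s

x² + y² = 35²
2x·dx/dt + 2y·dy/dt = 0
dy/dt = -x/y · dx/dt = -20/(5√33) · 7 = -28√33/33 m/s
The top is descending at 28√33/33 ≈ 4.874 m/s.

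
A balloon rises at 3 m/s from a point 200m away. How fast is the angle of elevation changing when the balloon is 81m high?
0.012886 rad/s

tan(θ) = y/200
sec²(θ) · dθ/dt = (1/200) · dy/dt
dθ/dt = cos²(θ)/200 · 3 = 200/(200² + 81²) · 3
dθ/dt = 0.012886 rad/s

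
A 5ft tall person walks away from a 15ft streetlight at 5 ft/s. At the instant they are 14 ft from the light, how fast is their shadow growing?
5/2 ft/s

By similar triangles: 15/(x+s) = 5/s
Solving: s = 5x/10
ds/dt = 5/10 · dx/dt = 1/2 · 5 = 5/2 ft/s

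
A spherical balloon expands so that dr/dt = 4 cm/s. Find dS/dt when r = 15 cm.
480π cm²/s

S = 4πr²
dS/dt = dS/dr · dr/dt = 8πr · 4
At r = 15: dS/dt = 480π cm²/s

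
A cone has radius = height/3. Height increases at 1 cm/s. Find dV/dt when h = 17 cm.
289π/9 cm³/s

V = (1/3)π(h/3)²h = πh³/27
dV/dt = πh²/9 · 1
At h = 17: dV/dt = 289π/9 cm³/s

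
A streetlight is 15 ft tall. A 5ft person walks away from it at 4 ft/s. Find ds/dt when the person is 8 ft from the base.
2 ft/s

By similar triangles: 15/(x+s) = 5/s
Solving: s = 5x/10
ds/dt = 5/10 · dx/dt = 1/2 · 4 = 2 ft/s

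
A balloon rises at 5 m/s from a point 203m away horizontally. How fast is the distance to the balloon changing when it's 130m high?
650√58109/58109 ≈ 2.696 m/s

z² = 203² + y²
z = √(203² + 130²) = √58109
dz/dt = y/z · dy/dt = 130/√58109 · 5 = 650√58109/58109 ≈ 2.696 m/s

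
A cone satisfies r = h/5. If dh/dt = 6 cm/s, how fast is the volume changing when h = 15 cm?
54π cm³/s

V = (1/3)π(h/5)²h = πh³/75
dV/dt = πh²/25 · 6
At h = 15: dV/dt = 54π cm³/s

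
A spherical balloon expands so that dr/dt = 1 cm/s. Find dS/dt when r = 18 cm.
144π cm²/s

S = 4πr²
dS/dt = dS/dr · dr/dt = 8πr · 1
At r = 18: dS/dt = 144π cm²/s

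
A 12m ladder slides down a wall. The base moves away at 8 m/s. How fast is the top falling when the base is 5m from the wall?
40√119/119 ≈ 3.667 m/s

x² + y² = 12²
2x·dx/dt + 2y·dy/dt = 0
dy/dt = -x/y · dx/dt = -5/√119 · 8 = -40√119/119 m/s
The top is descending at 40√119/119 ≈ 3.667 m/s.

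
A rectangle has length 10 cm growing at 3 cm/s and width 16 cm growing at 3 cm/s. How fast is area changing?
78 cm²/s

A = lw
dA/dt = w·dl/dt + l·dw/dt = 16·3 + 10·3 = 78 cm²/s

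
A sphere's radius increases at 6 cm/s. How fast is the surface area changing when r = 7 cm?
336π cm²/s

S = 4πr²
dS/dt = dS/dr · dr/dt = 8πr · 6
At r = 7: dS/dt = 336π cm²/s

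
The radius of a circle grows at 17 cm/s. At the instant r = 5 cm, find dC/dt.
34π cm/s

C = 2πr
dC/dt = 2π · dr/dt = 2π · 17 = 34π cm/s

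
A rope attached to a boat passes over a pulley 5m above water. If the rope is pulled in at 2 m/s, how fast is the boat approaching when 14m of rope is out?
28√19/57 ≈ 2.141 m/s

rope² = x² + 5²
x = √(14² - 5²) = 3√19
dx/dt = (rope/x) · d(rope)/dt = (14/(3√19)) · (-2) = -28√19/57 m/s
The boat approaches at 28√19/57 ≈ 2.141 m/s.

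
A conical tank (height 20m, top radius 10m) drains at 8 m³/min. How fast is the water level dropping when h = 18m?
8/(81π) ≈ 0.03144 m/min

r/h = 10/20, so r = (1/2)h
V = (1/3)πr²h = (1/3)π((1/2)h)²h = (1/12)πh³
dV/dh = (1/4)πh²
dh/dt = (dV/dt)/(dV/dh) = -8/((1/4)π·18²) = -8/(81π) m/min
The level is dropping at 8/(81π) ≈ 0.03144 m/min.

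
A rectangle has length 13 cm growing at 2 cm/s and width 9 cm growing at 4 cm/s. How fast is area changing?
70 cm²/s

A = lw
dA/dt = w·dl/dt + l·dw/dt = 9·2 + 13·4 = 70 cm²/s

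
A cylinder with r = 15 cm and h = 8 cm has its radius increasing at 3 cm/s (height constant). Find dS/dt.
228π cm²/s

S = 2πrh + 2πr² (lateral + bases)
dS/dt = (2πh + 4πr)·dr/dt = (2π·8 + 4π·15)·3
= 228π cm²/s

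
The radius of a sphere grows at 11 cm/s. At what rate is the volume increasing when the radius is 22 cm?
21296π cm³/s

V = (4/3)πr³
dV/dt = dV/dr · dr/dt = 4πr² · 11
At r = 22: dV/dt = 21296π cm³/s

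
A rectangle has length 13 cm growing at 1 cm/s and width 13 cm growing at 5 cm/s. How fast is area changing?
78 cm²/s

A = lw
dA/dt = w·dl/dt + l·dw/dt = 13·1 + 13·5 = 78 cm²/s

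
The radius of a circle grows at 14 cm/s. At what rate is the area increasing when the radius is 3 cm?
84π cm²/s

A = πr²
dA/dt = 2πr · dr/dt = 2π(3)(14) = 84π cm²/s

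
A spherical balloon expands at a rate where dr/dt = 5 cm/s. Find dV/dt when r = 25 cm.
12500π cm³/s

V = (4/3)πr³
dV/dt = dV/dr · dr/dt = 4πr² · 5
At r = 25: dV/dt = 12500π cm³/s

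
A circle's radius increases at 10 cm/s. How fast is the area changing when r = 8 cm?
160π cm²/s

A = πr²
dA/dt = 2πr · dr/dt = 2π(8)(10) = 160π cm²/s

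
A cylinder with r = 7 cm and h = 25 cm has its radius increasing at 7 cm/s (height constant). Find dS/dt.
546π cm²/s

S = 2πrh + 2πr² (lateral + bases)
dS/dt = (2πh + 4πr)·dr/dt = (2π·25 + 4π·7)·7
= 546π cm²/s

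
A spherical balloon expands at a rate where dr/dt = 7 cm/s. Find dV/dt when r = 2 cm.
112π cm³/s

V = (4/3)πr³
dV/dt = dV/dr · dr/dt = 4πr² · 7
At r = 2: dV/dt = 112π cm³/s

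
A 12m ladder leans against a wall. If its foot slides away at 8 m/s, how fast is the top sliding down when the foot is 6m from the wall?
8√3/3 ≈ 4.619 m/s

x² + y² = 12²
2x·dx/dt + 2y·dy/dt = 0
dy/dt = -x/y · dx/dt = -6/(6√3) · 8 = -8√3/3 m/s
The top is descending at 8√3/3 ≈ 4.619 m/s.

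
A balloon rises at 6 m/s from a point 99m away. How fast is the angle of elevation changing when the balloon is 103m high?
0.029103 rad/s

tan(θ) = y/99
sec²(θ) · dθ/dt = (1/99) · dy/dt
dθ/dt = cos²(θ)/99 · 6 = 99/(99² + 103²) · 6
dθ/dt = 0.029103 rad/s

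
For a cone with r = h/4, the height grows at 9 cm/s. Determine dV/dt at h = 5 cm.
225π/16 cm³/s

V = (1/3)π(h/4)²h = πh³/48
dV/dt = πh²/16 · 9
At h = 5: dV/dt = 225π/16 cm³/s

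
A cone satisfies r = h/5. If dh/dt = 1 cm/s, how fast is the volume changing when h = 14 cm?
196π/25 cm³/s

V = (1/3)π(h/5)²h = πh³/75
dV/dt = πh²/25 · 1
At h = 14: dV/dt = 196π/25 cm³/s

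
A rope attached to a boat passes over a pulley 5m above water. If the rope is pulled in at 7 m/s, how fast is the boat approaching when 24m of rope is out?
168√551/551 ≈ 7.157 m/s

rope² = x² + 5²
x = √(24² - 5²) = √551
dx/dt = (rope/x) · d(rope)/dt = (24/√551) · (-7) = -168√551/551 m/s
The boat approaches at 168√551/551 ≈ 7.157 m/s.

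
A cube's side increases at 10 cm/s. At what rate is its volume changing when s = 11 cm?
3630 cm³/s

V = s³
dV/dt = 3s² · ds/dt = 3·11²·10 = 3630 cm³/s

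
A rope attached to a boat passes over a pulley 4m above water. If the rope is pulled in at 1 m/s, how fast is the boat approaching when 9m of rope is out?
9√65/65 ≈ 1.116 m/s

rope² = x² + 4²
x = √(9² - 4²) = √65
dx/dt = (rope/x) · d(rope)/dt = (9/√65) · (-1) = -9√65/65 m/s
The boat approaches at 9√65/65 ≈ 1.116 m/s.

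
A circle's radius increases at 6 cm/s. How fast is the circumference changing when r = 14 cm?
12π cm/s

C = 2πr
dC/dt = 2π · dr/dt = 2π · 6 = 12π cm/s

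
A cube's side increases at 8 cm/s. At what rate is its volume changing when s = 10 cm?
2400 cm³/s

V = s³
dV/dt = 3s² · ds/dt = 3·10²·8 = 2400 cm³/s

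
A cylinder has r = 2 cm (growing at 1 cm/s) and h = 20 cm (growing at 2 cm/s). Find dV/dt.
88π cm³/s

V = πr²h
dV/dt = 2πrh·dr/dt + πr²·dh/dt
= 2π(2)(20)(1) + π(2)²(2)
= 88π cm³/s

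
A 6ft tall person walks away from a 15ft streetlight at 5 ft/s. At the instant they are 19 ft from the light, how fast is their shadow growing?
10/3 ft/s

By similar triangles: 15/(x+s) = 6/s
Solving: s = 6x/9
ds/dt = 6/9 · dx/dt = 2/3 · 5 = 10/3 ft/s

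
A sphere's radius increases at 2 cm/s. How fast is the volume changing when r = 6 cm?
288π cm³/s

V = (4/3)πr³
dV/dt = dV/dr · dr/dt = 4πr² · 2
At r = 6: dV/dt = 288π cm³/s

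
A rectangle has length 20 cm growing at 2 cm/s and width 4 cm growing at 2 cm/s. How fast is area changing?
48 cm²/s

A = lw
dA/dt = w·dl/dt + l·dw/dt = 4·2 + 20·2 = 48 cm²/s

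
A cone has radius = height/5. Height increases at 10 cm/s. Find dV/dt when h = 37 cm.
2738π/5 cm³/s

V = (1/3)π(h/5)²h = πh³/75
dV/dt = πh²/25 · 10
At h = 37: dV/dt = 2738π/5 cm³/s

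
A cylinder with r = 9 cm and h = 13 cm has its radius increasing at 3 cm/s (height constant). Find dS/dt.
186π cm²/s

S = 2πrh + 2πr² (lateral + bases)
dS/dt = (2πh + 4πr)·dr/dt = (2π·13 + 4π·9)·3
= 186π cm²/s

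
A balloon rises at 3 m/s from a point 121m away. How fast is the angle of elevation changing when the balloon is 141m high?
0.010515 rad/s

tan(θ) = y/121
sec²(θ) · dθ/dt = (1/121) · dy/dt
dθ/dt = cos²(θ)/121 · 3 = 121/(121² + 141²) · 3
dθ/dt = 0.010515 rad/s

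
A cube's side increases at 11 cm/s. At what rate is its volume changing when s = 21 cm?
14553 cm³/s

V = s³
dV/dt = 3s² · ds/dt = 3·21²·11 = 14553 cm³/s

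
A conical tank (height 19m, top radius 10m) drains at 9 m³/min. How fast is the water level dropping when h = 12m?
361/(1600π) ≈ 0.07182 m/min

r/h = 10/19, so r = (10/19)h
V = (1/3)πr²h = (1/3)π((10/19)h)²h = (100/1083)πh³
dV/dh = (100/361)πh²
dh/dt = (dV/dt)/(dV/dh) = -9/((100/361)π·12²) = -361/(1600π) m/min
The level is dropping at 361/(1600π) ≈ 0.07182 m/min.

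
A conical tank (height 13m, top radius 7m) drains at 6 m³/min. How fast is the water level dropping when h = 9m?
338/(1323π) ≈ 0.08132 m/min

r/h = 7/13, so r = (7/13)h
V = (1/3)πr²h = (1/3)π((7/13)h)²h = (49/507)πh³
dV/dh = (49/169)πh²
dh/dt = (dV/dt)/(dV/dh) = -6/((49/169)π·9²) = -338/(1323π) m/min
The level is dropping at 338/(1323π) ≈ 0.08132 m/min.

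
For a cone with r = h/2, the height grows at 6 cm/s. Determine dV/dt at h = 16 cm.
384π cm³/s

V = (1/3)π(h/2)²h = πh³/12
dV/dt = πh²/4 · 6
At h = 16: dV/dt = 384π cm³/s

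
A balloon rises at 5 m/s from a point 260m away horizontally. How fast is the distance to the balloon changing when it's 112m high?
140√5009/5009 ≈ 1.978 m/s

z² = 260² + y²
z = √(260² + 112²) = 4√5009
dz/dt = y/z · dy/dt = 112/(4√5009) · 5 = 140√5009/5009 ≈ 1.978 m/s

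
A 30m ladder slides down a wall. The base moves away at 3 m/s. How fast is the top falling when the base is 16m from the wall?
24√161/161 ≈ 1.891 m/s

x² + y² = 30²
2x·dx/dt + 2y·dy/dt = 0
dy/dt = -x/y · dx/dt = -16/(2√161) · 3 = -24√161/161 m/s
The top is descending at 24√161/161 ≈ 1.891 m/s.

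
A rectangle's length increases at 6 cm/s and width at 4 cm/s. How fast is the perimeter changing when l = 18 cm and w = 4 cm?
20 cm/s

P = 2(l + w)
dP/dt = 2(dl/dt + dw/dt) = 2(6 + 4) = 20 cm/s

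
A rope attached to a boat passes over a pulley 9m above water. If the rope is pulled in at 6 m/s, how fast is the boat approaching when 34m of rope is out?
204√43/215 ≈ 6.222 m/s

rope² = x² + 9²
x = √(34² - 9²) = 5√43
dx/dt = (rope/x) · d(rope)/dt = (34/(5√43)) · (-6) = -204√43/215 m/s
The boat approaches at 204√43/215 ≈ 6.222 m/s.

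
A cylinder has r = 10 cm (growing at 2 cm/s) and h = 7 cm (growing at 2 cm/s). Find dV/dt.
480π cm³/s

V = πr²h
dV/dt = 2πrh·dr/dt + πr²·dh/dt
= 2π(10)(7)(2) + π(10)²(2)
= 480π cm³/s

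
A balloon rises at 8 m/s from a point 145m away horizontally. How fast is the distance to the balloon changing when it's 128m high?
1024√37409/37409 ≈ 5.294 m/s

z² = 145² + y²
z = √(145² + 128²) = √37409
dz/dt = y/z · dy/dt = 128/√37409 · 8 = 1024√37409/37409 ≈ 5.294 m/s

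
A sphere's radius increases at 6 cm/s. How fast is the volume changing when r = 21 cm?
10584π cm³/s

V = (4/3)πr³
dV/dt = dV/dr · dr/dt = 4πr² · 6
At r = 21: dV/dt = 10584π cm³/s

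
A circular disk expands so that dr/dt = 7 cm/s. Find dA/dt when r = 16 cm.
224π cm²/s

A = πr²
dA/dt = 2πr · dr/dt = 2π(16)(7) = 224π cm²/s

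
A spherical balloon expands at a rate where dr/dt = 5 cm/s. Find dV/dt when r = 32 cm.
20480π cm³/s

V = (4/3)πr³
dV/dt = dV/dr · dr/dt = 4πr² · 5
At r = 32: dV/dt = 20480π cm³/s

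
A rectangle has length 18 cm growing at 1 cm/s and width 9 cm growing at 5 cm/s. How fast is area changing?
99 cm²/s

A = lw
dA/dt = w·dl/dt + l·dw/dt = 9·1 + 18·5 = 99 cm²/s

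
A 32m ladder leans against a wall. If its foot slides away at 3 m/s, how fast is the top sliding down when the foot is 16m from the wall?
√3 ≈ 1.732 m/s

x² + y² = 32²
2x·dx/dt + 2y·dy/dt = 0
dy/dt = -x/y · dx/dt = -16/(16√3) · 3 = -√3 m/s
The top is descending at √3 ≈ 1.732 m/s.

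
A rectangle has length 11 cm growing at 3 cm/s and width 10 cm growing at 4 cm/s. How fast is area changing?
74 cm²/s

A = lw
dA/dt = w·dl/dt + l·dw/dt = 10·3 + 11·4 = 74 cm²/s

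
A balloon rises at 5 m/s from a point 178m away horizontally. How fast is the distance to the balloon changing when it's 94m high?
47√10130/2026 ≈ 2.335 m/s

z² = 178² + y²
z = √(178² + 94²) = 2√10130
dz/dt = y/z · dy/dt = 94/(2√10130) · 5 = 47√10130/2026 ≈ 2.335 m/s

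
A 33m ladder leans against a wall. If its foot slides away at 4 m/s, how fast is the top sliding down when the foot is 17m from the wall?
17√2/10 ≈ 2.404 m/s

x² + y² = 33²
2x·dx/dt + 2y·dy/dt = 0
dy/dt = -x/y · dx/dt = -17/(20√2) · 4 = -17√2/10 m/s
The top is descending at 17√2/10 ≈ 2.404 m/s.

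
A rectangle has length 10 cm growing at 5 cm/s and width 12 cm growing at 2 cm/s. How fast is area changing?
80 cm²/s

A = lw
dA/dt = w·dl/dt + l·dw/dt = 12·5 + 10·2 = 80 cm²/s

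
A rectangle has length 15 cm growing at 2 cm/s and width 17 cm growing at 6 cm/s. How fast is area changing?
124 cm²/s

A = lw
dA/dt = w·dl/dt + l·dw/dt = 17·2 + 15·6 = 124 cm²/s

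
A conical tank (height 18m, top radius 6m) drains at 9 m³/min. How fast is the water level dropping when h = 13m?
81/(169π) ≈ 0.1526 m/min

r/h = 6/18, so r = (1/3)h
V = (1/3)πr²h = (1/3)π((1/3)h)²h = (1/27)πh³
dV/dh = (1/9)πh²
dh/dt = (dV/dt)/(dV/dh) = -9/((1/9)π·13²) = -81/(169π) m/min
The level is dropping at 81/(169π) ≈ 0.1526 m/min.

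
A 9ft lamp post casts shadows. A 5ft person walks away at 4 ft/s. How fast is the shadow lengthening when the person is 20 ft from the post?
5 ft/s

By similar triangles: 9/(x+s) = 5/s
Solving: s = 5x/4
ds/dt = 5/4 · dx/dt = 5/4 · 4 = 5 ft/s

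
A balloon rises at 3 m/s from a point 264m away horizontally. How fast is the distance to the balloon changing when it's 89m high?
267√77617/77617 ≈ 0.9584 m/s

z² = 264² + y²
z = √(264² + 89²) = √77617
dz/dt = y/z · dy/dt = 89/√77617 · 3 = 267√77617/77617 ≈ 0.9584 m/s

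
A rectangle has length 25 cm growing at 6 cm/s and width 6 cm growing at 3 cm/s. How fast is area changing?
111 cm²/s

A = lw
dA/dt = w·dl/dt + l·dw/dt = 6·6 + 25·3 = 111 cm²/s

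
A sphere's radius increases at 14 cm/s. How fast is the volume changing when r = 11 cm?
6776π cm³/s

V = (4/3)πr³
dV/dt = dV/dr · dr/dt = 4πr² · 14
At r = 11: dV/dt = 6776π cm³/s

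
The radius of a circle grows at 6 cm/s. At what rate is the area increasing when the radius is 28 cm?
336π cm²/s

A = πr²
dA/dt = 2πr · dr/dt = 2π(28)(6) = 336π cm²/s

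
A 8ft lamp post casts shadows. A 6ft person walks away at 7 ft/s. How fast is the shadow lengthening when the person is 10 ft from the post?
21 ft/s

By similar triangles: 8/(x+s) = 6/s
Solving: s = 6x/2
ds/dt = 6/2 · dx/dt = 3 · 7 = 21 ft/s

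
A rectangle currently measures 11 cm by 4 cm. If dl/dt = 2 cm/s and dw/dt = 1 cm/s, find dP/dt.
6 cm/s

P = 2(l + w)
dP/dt = 2(dl/dt + dw/dt) = 2(2 + 1) = 6 cm/s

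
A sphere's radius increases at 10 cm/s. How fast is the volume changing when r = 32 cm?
40960π cm³/s

V = (4/3)πr³
dV/dt = dV/dr · dr/dt = 4πr² · 10
At r = 32: dV/dt = 40960π cm³/s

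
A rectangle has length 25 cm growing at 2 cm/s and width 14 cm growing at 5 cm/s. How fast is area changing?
153 cm²/s

A = lw
dA/dt = w·dl/dt + l·dw/dt = 14·2 + 25·5 = 153 cm²/s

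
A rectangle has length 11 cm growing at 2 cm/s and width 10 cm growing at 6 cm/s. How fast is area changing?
86 cm²/s

A = lw
dA/dt = w·dl/dt + l·dw/dt = 10·2 + 11·6 = 86 cm²/s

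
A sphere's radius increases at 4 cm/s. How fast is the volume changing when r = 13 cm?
2704π cm³/s

V = (4/3)πr³
dV/dt = dV/dr · dr/dt = 4πr² · 4
At r = 13: dV/dt = 2704π cm³/s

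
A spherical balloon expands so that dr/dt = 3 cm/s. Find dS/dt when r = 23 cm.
552π cm²/s

S = 4πr²
dS/dt = dS/dr · dr/dt = 8πr · 3
At r = 23: dS/dt = 552π cm²/s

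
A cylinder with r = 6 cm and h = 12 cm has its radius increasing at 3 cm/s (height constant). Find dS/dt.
144π cm²/s

S = 2πrh + 2πr² (lateral + bases)
dS/dt = (2πh + 4πr)·dr/dt = (2π·12 + 4π·6)·3
= 144π cm²/s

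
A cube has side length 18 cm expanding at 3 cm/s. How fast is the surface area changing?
648 cm²/s

A = 6s²
dA/dt = 12s · ds/dt = 12·18·3 = 648 cm²/s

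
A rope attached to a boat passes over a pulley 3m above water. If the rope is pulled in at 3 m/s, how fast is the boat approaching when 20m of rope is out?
60√391/391 ≈ 3.034 m/s

rope² = x² + 3²
x = √(20² - 3²) = √391
dx/dt = (rope/x) · d(rope)/dt = (20/√391) · (-3) = -60√391/391 m/s
The boat approaches at 60√391/391 ≈ 3.034 m/s.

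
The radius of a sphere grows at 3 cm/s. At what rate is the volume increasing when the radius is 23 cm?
6348π cm³/s

V = (4/3)πr³
dV/dt = dV/dr · dr/dt = 4πr² · 3
At r = 23: dV/dt = 6348π cm³/s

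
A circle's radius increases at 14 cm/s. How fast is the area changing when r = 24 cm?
672π cm²/s

A = πr²
dA/dt = 2πr · dr/dt = 2π(24)(14) = 672π cm²/s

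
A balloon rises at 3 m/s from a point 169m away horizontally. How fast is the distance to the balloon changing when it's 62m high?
186√32405/32405 ≈ 1.033 m/s

z² = 169² + y²
z = √(169² + 62²) = √32405
dz/dt = y/z · dy/dt = 62/√32405 · 3 = 186√32405/32405 ≈ 1.033 m/s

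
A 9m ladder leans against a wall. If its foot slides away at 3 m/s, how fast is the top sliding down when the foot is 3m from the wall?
3√2/4 ≈ 1.061 m/s

x² + y² = 9²
2x·dx/dt + 2y·dy/dt = 0
dy/dt = -x/y · dx/dt = -3/(6√2) · 3 = -3√2/4 m/s
The top is descending at 3√2/4 ≈ 1.061 m/s.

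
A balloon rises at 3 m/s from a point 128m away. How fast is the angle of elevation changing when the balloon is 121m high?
0.012377 rad/s

tan(θ) = y/128
sec²(θ) · dθ/dt = (1/128) · dy/dt
dθ/dt = cos²(θ)/128 · 3 = 128/(128² + 121²) · 3
dθ/dt = 0.012377 rad/s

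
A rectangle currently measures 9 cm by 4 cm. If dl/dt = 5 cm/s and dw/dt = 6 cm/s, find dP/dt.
22 cm/s

P = 2(l + w)
dP/dt = 2(dl/dt + dw/dt) = 2(5 + 6) = 22 cm/s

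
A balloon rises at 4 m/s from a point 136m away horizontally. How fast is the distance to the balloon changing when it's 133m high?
532√36185/36185 ≈ 2.797 m/s

z² = 136² + y²
z = √(136² + 133²) = √36185
dz/dt = y/z · dy/dt = 133/√36185 · 4 = 532√36185/36185 ≈ 2.797 m/s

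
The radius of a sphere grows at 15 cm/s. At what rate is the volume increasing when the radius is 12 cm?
8640π cm³/s

V = (4/3)πr³
dV/dt = dV/dr · dr/dt = 4πr² · 15
At r = 12: dV/dt = 8640π cm³/s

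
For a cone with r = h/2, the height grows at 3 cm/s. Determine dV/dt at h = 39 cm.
4563π/4 cm³/s

V = (1/3)π(h/2)²h = πh³/12
dV/dt = πh²/4 · 3
At h = 39: dV/dt = 4563π/4 cm³/s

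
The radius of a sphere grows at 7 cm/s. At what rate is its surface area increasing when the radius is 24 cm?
1344π cm²/s

S = 4πr²
dS/dt = dS/dr · dr/dt = 8πr · 7
At r = 24: dS/dt = 1344π cm²/s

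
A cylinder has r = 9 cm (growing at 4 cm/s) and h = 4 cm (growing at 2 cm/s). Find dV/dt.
450π cm³/s

V = πr²h
dV/dt = 2πrh·dr/dt + πr²·dh/dt
= 2π(9)(4)(4) + π(9)²(2)
= 450π cm³/s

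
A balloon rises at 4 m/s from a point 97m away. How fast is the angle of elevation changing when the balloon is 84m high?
0.023565 rad/s

tan(θ) = y/97
sec²(θ) · dθ/dt = (1/97) · dy/dt
dθ/dt = cos²(θ)/97 · 4 = 97/(97² + 84²) · 4
dθ/dt = 0.023565 rad/s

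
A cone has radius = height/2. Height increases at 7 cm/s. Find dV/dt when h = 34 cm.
2023π cm³/s

V = (1/3)π(h/2)²h = πh³/12
dV/dt = πh²/4 · 7
At h = 34: dV/dt = 2023π cm³/s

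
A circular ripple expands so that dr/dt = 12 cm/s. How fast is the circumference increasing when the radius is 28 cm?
24π cm/s

C = 2πr
dC/dt = 2π · dr/dt = 2π · 12 = 24π cm/s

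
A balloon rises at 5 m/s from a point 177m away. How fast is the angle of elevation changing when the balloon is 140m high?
0.017377 rad/s

tan(θ) = y/177
sec²(θ) · dθ/dt = (1/177) · dy/dt
dθ/dt = cos²(θ)/177 · 5 = 177/(177² + 140²) · 5
dθ/dt = 0.017377 rad/s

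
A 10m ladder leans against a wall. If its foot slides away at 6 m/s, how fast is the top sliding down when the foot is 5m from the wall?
2√3 ≈ 3.464 m/s

x² + y² = 10²
2x·dx/dt + 2y·dy/dt = 0
dy/dt = -x/y · dx/dt = -5/(5√3) · 6 = -2√3 m/s
The top is descending at 2√3 ≈ 3.464 m/s.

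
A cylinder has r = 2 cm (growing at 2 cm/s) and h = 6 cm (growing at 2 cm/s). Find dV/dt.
56π cm³/s

V = πr²h
dV/dt = 2πrh·dr/dt + πr²·dh/dt
= 2π(2)(6)(2) + π(2)²(2)
= 56π cm³/s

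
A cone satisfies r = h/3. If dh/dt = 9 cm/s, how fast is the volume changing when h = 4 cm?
16π cm³/s

V = (1/3)π(h/3)²h = πh³/27
dV/dt = πh²/9 · 9
At h = 4: dV/dt = 16π cm³/s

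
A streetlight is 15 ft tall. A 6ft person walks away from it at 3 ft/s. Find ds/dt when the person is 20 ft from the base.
2 ft/s

By similar triangles: 15/(x+s) = 6/s
Solving: s = 6x/9
ds/dt = 6/9 · dx/dt = 2/3 · 3 = 2 ft/s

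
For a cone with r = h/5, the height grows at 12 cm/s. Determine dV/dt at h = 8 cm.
768π/25 cm³/s

V = (1/3)π(h/5)²h = πh³/75
dV/dt = πh²/25 · 12
At h = 8: dV/dt = 768π/25 cm³/s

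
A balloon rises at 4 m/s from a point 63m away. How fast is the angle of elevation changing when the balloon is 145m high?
0.010082 rad/s

tan(θ) = y/63
sec²(θ) · dθ/dt = (1/63) · dy/dt
dθ/dt = cos²(θ)/63 · 4 = 63/(63² + 145²) · 4
dθ/dt = 0.010082 rad/s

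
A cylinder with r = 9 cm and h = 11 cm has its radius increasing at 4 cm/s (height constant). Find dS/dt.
232π cm²/s

S = 2πrh + 2πr² (lateral + bases)
dS/dt = (2πh + 4πr)·dr/dt = (2π·11 + 4π·9)·4
= 232π cm²/s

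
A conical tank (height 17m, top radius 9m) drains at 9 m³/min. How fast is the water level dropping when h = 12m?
289/(1296π) ≈ 0.07098 m/min

r/h = 9/17, so r = (9/17)h
V = (1/3)πr²h = (1/3)π((9/17)h)²h = (27/289)πh³
dV/dh = (81/289)πh²
dh/dt = (dV/dt)/(dV/dh) = -9/((81/289)π·12²) = -289/(1296π) m/min
The level is dropping at 289/(1296π) ≈ 0.07098 m/min.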